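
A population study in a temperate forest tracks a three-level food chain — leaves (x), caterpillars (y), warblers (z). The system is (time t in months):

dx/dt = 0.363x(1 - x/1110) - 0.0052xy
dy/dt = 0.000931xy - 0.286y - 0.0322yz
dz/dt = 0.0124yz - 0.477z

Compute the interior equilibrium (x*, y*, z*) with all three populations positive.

From dz/dt = 0: 0.0124y* = 0.477, so y* = 38.5.
From dx/dt = 0: 0.363(1 - x*/1110) = 0.0052·38.5, giving x* = 1110·(1 - 0.551) = 498.
From dy/dt = 0: 0.000931·498 - 0.286 = 0.0322z*, so z* = 0.178/0.0322 = 5.53.

x* ≈ 498, y* ≈ 38.5, z* ≈ 5.53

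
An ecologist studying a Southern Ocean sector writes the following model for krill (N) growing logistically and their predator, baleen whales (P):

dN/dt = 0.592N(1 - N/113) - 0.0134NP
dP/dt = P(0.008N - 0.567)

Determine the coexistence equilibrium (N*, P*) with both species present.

From dP/dt = 0 with P > 0: 0.008N* = 0.567, so N* = 70.9.
Substitute into dN/dt = 0: 0.592(1 - 70.9/113) = 0.0134P*.
The bracket is 0.373, giving P* = 0.221/0.0134 = 16.5.

N* ≈ 70.9, P* ≈ 16.5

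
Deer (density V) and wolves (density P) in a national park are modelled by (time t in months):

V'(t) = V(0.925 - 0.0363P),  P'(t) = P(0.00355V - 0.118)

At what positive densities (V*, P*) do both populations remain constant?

Set dP/dt = 0 with P > 0: 0.00355V - 0.118 = 0, so V* = 0.118/0.00355 = 33.2.
Set dV/dt = 0 with V > 0: 0.925 - 0.0363P = 0, so P* = 0.925/0.0363 = 25.5.

V* ≈ 33.2, P* ≈ 25.5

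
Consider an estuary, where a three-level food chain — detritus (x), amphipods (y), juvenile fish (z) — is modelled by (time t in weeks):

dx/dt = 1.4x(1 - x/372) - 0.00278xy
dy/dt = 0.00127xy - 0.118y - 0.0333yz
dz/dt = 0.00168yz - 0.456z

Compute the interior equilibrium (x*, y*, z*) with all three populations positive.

From dz/dt = 0: 0.00168y* = 0.456, so y* = 271.
From dx/dt = 0: 1.4(1 - x*/372) = 0.00278·271, giving x* = 372·(1 - 0.539) = 171.
From dy/dt = 0: 0.00127·171 - 0.118 = 0.0333z*, so z* = 0.0998/0.0333 = 3.

x* ≈ 171, y* ≈ 271, z* ≈ 3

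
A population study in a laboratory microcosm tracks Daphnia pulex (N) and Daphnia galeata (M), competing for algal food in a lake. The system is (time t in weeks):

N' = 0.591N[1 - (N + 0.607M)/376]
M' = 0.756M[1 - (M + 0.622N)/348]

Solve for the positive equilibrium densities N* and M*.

N* ≈ 265, M* ≈ 183

Setting both brackets to zero gives the nullclines N + 0.607M = 376 and 0.622N + M = 348.
Substituting M = 348 - 0.622N into the first: N(1 - 0.607·0.622) = 376 - 0.607·348.
So N* = 165/0.622 = 265, and then M* = 348 - 0.622·265 = 183.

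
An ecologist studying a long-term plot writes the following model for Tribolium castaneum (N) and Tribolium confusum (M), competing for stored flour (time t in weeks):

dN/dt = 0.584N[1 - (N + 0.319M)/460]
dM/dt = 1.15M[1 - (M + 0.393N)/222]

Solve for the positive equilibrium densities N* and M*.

Setting both brackets to zero gives the nullclines N + 0.319M = 460 and 0.393N + M = 222.
Substituting M = 222 - 0.393N into the first: N(1 - 0.319·0.393) = 460 - 0.319·222.
So N* = 389/0.875 = 445, and then M* = 222 - 0.393·445 = 47.1.

N* ≈ 445, M* ≈ 47.1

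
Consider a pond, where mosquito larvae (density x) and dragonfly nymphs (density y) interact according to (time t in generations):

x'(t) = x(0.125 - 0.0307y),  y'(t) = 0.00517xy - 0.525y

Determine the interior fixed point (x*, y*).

x* ≈ 102, y* ≈ 4.07

Set dy/dt = 0 with y > 0: 0.00517x - 0.525 = 0, so x* = 0.525/0.00517 = 102.
Set dx/dt = 0 with x > 0: 0.125 - 0.0307y = 0, so y* = 0.125/0.0307 = 4.07.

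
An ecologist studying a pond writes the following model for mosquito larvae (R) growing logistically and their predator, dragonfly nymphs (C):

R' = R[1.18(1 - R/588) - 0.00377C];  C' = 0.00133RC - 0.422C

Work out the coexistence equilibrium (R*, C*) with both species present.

R* ≈ 317, C* ≈ 144

From dC/dt = 0 with C > 0: 0.00133R* = 0.422, so R* = 317.
Substitute into dR/dt = 0: 1.18(1 - 317/588) = 0.00377C*.
The bracket is 0.46, giving C* = 0.543/0.00377 = 144.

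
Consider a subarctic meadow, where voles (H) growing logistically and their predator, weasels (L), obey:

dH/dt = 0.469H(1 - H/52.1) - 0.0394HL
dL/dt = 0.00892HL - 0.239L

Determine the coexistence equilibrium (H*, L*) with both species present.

H* ≈ 26.8, L* ≈ 5.78

From dL/dt = 0 with L > 0: 0.00892H* = 0.239, so H* = 26.8.
Substitute into dH/dt = 0: 0.469(1 - 26.8/52.1) = 0.0394L*.
The bracket is 0.486, giving L* = 0.228/0.0394 = 5.78.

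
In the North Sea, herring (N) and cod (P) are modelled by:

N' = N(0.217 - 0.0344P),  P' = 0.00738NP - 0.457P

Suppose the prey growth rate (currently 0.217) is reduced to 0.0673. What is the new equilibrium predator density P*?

P* ≈ 1.96

At the interior fixed point, setting dN/dt = 0 with N > 0 fixes P* = (prey growth rate)/(NP coefficient) — independent of the other coefficients.
With the change, P* = 0.0673/0.0344 = 1.96; it falls from 6.31.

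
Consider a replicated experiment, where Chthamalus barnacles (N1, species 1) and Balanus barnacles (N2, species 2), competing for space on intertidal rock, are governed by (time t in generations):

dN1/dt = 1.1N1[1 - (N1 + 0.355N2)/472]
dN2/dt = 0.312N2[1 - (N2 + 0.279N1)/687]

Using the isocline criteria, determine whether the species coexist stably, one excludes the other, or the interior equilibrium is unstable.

stable coexistence

Compare the nullcline intercepts: K1/α12 = 472/0.355 = 1330 > K2 = 687; K2/α21 = 687/0.279 = 2460 > K1 = 472.
Since both inequalities hold, each species can invade when rare, so the interior equilibrium is stable.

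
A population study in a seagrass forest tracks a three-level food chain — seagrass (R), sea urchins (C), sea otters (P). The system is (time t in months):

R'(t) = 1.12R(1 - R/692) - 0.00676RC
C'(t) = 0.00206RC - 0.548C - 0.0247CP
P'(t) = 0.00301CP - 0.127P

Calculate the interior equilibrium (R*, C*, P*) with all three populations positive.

R* ≈ 516, C* ≈ 42.2, P* ≈ 20.8

From dP/dt = 0: 0.00301C* = 0.127, so C* = 42.2.
From dR/dt = 0: 1.12(1 - R*/692) = 0.00676·42.2, giving R* = 692·(1 - 0.255) = 516.
From dC/dt = 0: 0.00206·516 - 0.548 = 0.0247P*, so P* = 0.514/0.0247 = 20.8.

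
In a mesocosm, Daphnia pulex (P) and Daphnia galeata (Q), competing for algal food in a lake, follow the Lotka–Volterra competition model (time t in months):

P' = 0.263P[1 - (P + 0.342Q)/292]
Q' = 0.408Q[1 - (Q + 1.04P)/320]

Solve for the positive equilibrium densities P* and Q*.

P* ≈ 283, Q* ≈ 25.3

Setting both brackets to zero gives the nullclines P + 0.342Q = 292 and 1.04P + Q = 320.
Substituting Q = 320 - 1.04P into the first: P(1 - 0.342·1.04) = 292 - 0.342·320.
So P* = 183/0.644 = 283, and then Q* = 320 - 1.04·283 = 25.3.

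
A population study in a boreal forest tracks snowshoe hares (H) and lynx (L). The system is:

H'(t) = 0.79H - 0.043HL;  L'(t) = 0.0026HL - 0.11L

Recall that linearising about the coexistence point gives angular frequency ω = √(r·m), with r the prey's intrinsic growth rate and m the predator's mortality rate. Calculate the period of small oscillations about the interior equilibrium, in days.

Here r = 0.79 and m = 0.11, so r·m = 0.0869.
ω = √0.0869 = 0.295 per day, hence T = 2π/ω ≈ 21.3 days.

T ≈ 21.3 days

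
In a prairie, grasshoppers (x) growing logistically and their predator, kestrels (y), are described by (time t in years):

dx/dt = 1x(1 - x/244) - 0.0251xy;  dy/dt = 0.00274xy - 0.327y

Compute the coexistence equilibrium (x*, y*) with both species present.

From dy/dt = 0 with y > 0: 0.00274x* = 0.327, so x* = 119.
Substitute into dx/dt = 0: 1(1 - 119/244) = 0.0251y*.
The bracket is 0.511, giving y* = 0.511/0.0251 = 20.4.

x* ≈ 119, y* ≈ 20.4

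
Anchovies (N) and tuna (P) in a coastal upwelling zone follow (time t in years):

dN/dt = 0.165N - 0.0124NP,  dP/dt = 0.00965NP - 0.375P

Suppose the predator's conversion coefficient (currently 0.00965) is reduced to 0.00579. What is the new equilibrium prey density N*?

At the interior fixed point, setting dP/dt = 0 with P > 0 fixes N* = (predator death rate)/(NP coefficient) — independent of the other coefficients.
With the change, N* = 0.375/0.00579 = 64.8; it rises from 38.9.

N* ≈ 64.8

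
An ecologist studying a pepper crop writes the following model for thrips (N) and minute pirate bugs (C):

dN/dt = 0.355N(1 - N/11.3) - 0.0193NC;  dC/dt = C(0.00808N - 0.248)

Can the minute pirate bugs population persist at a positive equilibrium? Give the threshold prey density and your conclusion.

Threshold N = 30.7; K < 30.7, so no, the predator goes extinct.

The predator equation gives dC/dt > 0 only when N > 0.248/0.00808 = 30.7.
Without the predator, N → K = 11.3. Since 11.3 < 30.7, the predator cannot invade.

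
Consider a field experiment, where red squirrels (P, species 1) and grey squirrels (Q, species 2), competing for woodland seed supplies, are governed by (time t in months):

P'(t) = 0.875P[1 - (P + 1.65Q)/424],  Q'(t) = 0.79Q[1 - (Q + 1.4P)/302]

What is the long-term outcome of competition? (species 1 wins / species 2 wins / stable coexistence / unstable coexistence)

Compare the nullcline intercepts: K1/α12 = 424/1.65 = 257 < K2 = 302; K2/α21 = 302/1.4 = 216 < K1 = 424.
Since both are reversed, neither can invade when rare; the interior point is a saddle.

unstable coexistence (outcome depends on initial conditions)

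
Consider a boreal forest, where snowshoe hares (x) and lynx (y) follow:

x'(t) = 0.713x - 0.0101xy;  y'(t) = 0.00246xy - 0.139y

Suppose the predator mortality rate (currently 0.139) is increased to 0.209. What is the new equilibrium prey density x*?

x* ≈ 85

At the interior fixed point, setting dy/dt = 0 with y > 0 fixes x* = (predator death rate)/(xy coefficient) — independent of the other coefficients.
With the change, x* = 0.209/0.00246 = 85; it rises from 56.5.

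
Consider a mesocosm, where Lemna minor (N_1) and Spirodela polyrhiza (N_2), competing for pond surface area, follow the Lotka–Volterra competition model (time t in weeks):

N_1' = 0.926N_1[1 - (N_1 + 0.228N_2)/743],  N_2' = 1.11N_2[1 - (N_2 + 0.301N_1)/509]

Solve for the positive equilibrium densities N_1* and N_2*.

N_1* ≈ 673, N_2* ≈ 306

Setting both brackets to zero gives the nullclines N_1 + 0.228N_2 = 743 and 0.301N_1 + N_2 = 509.
Substituting N_2 = 509 - 0.301N_1 into the first: N_1(1 - 0.228·0.301) = 743 - 0.228·509.
So N_1* = 627/0.931 = 673, and then N_2* = 509 - 0.301·673 = 306.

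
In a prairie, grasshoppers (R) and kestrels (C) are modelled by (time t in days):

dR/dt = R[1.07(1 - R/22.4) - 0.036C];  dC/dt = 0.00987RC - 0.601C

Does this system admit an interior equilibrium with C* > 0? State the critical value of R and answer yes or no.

The predator equation gives dC/dt > 0 only when R > 0.601/0.00987 = 60.9.
Without the predator, R → K = 22.4. Since 22.4 < 60.9, the predator cannot invade.

Threshold R = 60.9; K < 60.9, so no, the predator goes extinct.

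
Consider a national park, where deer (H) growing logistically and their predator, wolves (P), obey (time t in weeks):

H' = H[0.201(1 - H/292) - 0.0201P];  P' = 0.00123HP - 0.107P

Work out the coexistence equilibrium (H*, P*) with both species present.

H* ≈ 87, P* ≈ 7.02

From dP/dt = 0 with P > 0: 0.00123H* = 0.107, so H* = 87.
Substitute into dH/dt = 0: 0.201(1 - 87/292) = 0.0201P*.
The bracket is 0.702, giving P* = 0.141/0.0201 = 7.02.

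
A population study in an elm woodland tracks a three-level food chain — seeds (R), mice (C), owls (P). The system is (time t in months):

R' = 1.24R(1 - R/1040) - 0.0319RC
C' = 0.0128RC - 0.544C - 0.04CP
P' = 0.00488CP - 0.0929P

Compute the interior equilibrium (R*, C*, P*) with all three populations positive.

From dP/dt = 0: 0.00488C* = 0.0929, so C* = 19.
From dR/dt = 0: 1.24(1 - R*/1040) = 0.0319·19, giving R* = 1040·(1 - 0.49) = 531.
From dC/dt = 0: 0.0128·531 - 0.544 = 0.04P*, so P* = 6.25/0.04 = 156.

R* ≈ 531, C* ≈ 19, P* ≈ 156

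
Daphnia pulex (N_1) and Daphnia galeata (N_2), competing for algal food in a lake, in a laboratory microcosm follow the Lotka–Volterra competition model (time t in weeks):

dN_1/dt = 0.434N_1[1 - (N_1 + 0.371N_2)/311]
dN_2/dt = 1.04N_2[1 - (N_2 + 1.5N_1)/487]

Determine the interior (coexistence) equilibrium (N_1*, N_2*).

N_1* ≈ 294, N_2* ≈ 46.2

Setting both brackets to zero gives the nullclines N_1 + 0.371N_2 = 311 and 1.5N_1 + N_2 = 487.
Substituting N_2 = 487 - 1.5N_1 into the first: N_1(1 - 0.371·1.5) = 311 - 0.371·487.
So N_1* = 130/0.444 = 294, and then N_2* = 487 - 1.5·294 = 46.2.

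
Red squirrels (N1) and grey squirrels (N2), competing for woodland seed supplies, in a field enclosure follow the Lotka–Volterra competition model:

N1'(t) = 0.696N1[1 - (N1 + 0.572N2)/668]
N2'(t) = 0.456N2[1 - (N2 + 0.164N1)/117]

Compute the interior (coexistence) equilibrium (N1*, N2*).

Setting both brackets to zero gives the nullclines N1 + 0.572N2 = 668 and 0.164N1 + N2 = 117.
Substituting N2 = 117 - 0.164N1 into the first: N1(1 - 0.572·0.164) = 668 - 0.572·117.
So N1* = 601/0.906 = 663, and then N2* = 117 - 0.164·663 = 8.22.

N1* ≈ 663, N2* ≈ 8.22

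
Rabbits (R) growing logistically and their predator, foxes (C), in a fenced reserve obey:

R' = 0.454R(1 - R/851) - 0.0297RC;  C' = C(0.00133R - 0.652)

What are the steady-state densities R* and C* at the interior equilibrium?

R* ≈ 490, C* ≈ 6.48

From dC/dt = 0 with C > 0: 0.00133R* = 0.652, so R* = 490.
Substitute into dR/dt = 0: 0.454(1 - 490/851) = 0.0297C*.
The bracket is 0.424, giving C* = 0.192/0.0297 = 6.48.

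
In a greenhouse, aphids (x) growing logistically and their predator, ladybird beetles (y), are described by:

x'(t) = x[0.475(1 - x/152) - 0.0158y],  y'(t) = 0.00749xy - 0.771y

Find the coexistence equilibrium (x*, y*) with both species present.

From dy/dt = 0 with y > 0: 0.00749x* = 0.771, so x* = 103.
Substitute into dx/dt = 0: 0.475(1 - 103/152) = 0.0158y*.
The bracket is 0.323, giving y* = 0.153/0.0158 = 9.7.

x* ≈ 103, y* ≈ 9.7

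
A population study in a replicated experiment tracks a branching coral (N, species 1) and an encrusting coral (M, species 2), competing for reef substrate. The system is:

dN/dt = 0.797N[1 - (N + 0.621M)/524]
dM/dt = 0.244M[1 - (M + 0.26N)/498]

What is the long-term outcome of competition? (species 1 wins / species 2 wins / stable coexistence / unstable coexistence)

stable coexistence

Compare the nullcline intercepts: K1/α12 = 524/0.621 = 844 > K2 = 498; K2/α21 = 498/0.26 = 1920 > K1 = 524.
Since both inequalities hold, each species can invade when rare, so the interior equilibrium is stable.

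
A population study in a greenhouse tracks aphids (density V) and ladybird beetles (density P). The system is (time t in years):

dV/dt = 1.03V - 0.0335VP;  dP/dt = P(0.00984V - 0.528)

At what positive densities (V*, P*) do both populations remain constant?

V* ≈ 53.7, P* ≈ 30.7

Set dP/dt = 0 with P > 0: 0.00984V - 0.528 = 0, so V* = 0.528/0.00984 = 53.7.
Set dV/dt = 0 with V > 0: 1.03 - 0.0335P = 0, so P* = 1.03/0.0335 = 30.7.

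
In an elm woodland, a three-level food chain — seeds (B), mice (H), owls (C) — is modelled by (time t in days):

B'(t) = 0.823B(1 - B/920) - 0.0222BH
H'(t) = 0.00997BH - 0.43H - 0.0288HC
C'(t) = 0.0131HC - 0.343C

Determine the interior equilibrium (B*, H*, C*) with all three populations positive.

From dC/dt = 0: 0.0131H* = 0.343, so H* = 26.2.
From dB/dt = 0: 0.823(1 - B*/920) = 0.0222·26.2, giving B* = 920·(1 - 0.706) = 270.
From dH/dt = 0: 0.00997·270 - 0.43 = 0.0288C*, so C* = 2.26/0.0288 = 78.6.

B* ≈ 270, H* ≈ 26.2, C* ≈ 78.6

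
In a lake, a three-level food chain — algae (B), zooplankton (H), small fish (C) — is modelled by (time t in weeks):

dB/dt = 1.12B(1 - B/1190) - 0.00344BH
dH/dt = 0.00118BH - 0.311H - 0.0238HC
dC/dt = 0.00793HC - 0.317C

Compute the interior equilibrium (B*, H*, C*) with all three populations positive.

B* ≈ 1040, H* ≈ 40, C* ≈ 38.7

From dC/dt = 0: 0.00793H* = 0.317, so H* = 40.
From dB/dt = 0: 1.12(1 - B*/1190) = 0.00344·40, giving B* = 1190·(1 - 0.123) = 1040.
From dH/dt = 0: 0.00118·1040 - 0.311 = 0.0238C*, so C* = 0.921/0.0238 = 38.7.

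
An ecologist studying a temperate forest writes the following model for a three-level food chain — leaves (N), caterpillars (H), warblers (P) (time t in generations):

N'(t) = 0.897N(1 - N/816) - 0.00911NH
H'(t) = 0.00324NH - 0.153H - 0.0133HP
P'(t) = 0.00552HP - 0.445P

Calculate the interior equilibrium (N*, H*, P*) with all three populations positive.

N* ≈ 148, H* ≈ 80.6, P* ≈ 24.5

From dP/dt = 0: 0.00552H* = 0.445, so H* = 80.6.
From dN/dt = 0: 0.897(1 - N*/816) = 0.00911·80.6, giving N* = 816·(1 - 0.819) = 148.
From dH/dt = 0: 0.00324·148 - 0.153 = 0.0133P*, so P* = 0.326/0.0133 = 24.5.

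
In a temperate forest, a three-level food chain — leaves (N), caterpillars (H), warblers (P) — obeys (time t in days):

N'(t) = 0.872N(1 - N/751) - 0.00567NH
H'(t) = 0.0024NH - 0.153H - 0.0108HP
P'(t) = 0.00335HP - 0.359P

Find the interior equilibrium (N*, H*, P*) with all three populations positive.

From dP/dt = 0: 0.00335H* = 0.359, so H* = 107.
From dN/dt = 0: 0.872(1 - N*/751) = 0.00567·107, giving N* = 751·(1 - 0.697) = 228.
From dH/dt = 0: 0.0024·228 - 0.153 = 0.0108P*, so P* = 0.393/0.0108 = 36.4.

N* ≈ 228, H* ≈ 107, P* ≈ 36.4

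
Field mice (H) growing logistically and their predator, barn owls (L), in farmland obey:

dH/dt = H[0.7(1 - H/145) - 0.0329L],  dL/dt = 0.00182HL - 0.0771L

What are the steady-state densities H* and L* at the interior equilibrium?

From dL/dt = 0 with L > 0: 0.00182H* = 0.0771, so H* = 42.4.
Substitute into dH/dt = 0: 0.7(1 - 42.4/145) = 0.0329L*.
The bracket is 0.708, giving L* = 0.495/0.0329 = 15.1.

H* ≈ 42.4, L* ≈ 15.1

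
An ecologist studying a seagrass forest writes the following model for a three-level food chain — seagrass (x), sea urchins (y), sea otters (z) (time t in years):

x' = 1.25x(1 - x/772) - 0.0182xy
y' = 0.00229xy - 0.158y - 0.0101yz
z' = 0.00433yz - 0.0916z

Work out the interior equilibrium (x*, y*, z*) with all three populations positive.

From dz/dt = 0: 0.00433y* = 0.0916, so y* = 21.2.
From dx/dt = 0: 1.25(1 - x*/772) = 0.0182·21.2, giving x* = 772·(1 - 0.308) = 534.
From dy/dt = 0: 0.00229·534 - 0.158 = 0.0101z*, so z* = 1.07/0.0101 = 105.

x* ≈ 534, y* ≈ 21.2, z* ≈ 105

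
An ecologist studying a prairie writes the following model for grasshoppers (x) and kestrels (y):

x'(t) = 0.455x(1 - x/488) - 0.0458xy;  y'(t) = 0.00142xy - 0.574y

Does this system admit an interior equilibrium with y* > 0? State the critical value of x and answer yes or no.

The predator equation gives dy/dt > 0 only when x > 0.574/0.00142 = 404.
Without the predator, x → K = 488. Since 488 > 404, the predator can invade and persist.

Threshold x = 404; K > 404, so yes, the predator persists.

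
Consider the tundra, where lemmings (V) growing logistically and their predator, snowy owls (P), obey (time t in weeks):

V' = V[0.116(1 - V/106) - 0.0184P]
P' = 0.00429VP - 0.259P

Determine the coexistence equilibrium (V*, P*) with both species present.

V* ≈ 60.4, P* ≈ 2.71

From dP/dt = 0 with P > 0: 0.00429V* = 0.259, so V* = 60.4.
Substitute into dV/dt = 0: 0.116(1 - 60.4/106) = 0.0184P*.
The bracket is 0.43, giving P* = 0.0499/0.0184 = 2.71.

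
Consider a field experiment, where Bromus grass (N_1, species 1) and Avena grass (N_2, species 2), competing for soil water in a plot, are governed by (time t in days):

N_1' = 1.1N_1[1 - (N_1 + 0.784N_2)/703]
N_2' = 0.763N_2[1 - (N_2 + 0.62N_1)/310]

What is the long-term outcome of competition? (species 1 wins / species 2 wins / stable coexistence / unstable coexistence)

Compare the nullcline intercepts: K1/α12 = 703/0.784 = 897 > K2 = 310; K2/α21 = 310/0.62 = 500 < K1 = 703.
Since the inequalities point opposite ways, species 1 can invade but species 2 cannot.

species 1 excludes species 2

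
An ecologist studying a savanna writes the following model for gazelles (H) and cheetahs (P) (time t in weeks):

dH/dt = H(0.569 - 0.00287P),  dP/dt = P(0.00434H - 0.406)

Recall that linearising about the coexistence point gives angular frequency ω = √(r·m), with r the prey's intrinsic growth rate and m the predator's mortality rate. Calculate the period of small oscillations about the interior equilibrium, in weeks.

Here r = 0.569 and m = 0.406, so r·m = 0.231.
ω = √0.231 = 0.481 per week, hence T = 2π/ω ≈ 13.1 weeks.

T ≈ 13.1 weeks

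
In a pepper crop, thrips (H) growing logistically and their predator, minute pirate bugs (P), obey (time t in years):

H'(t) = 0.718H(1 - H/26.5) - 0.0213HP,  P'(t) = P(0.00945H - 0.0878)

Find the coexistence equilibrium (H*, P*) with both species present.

H* ≈ 9.29, P* ≈ 21.9

From dP/dt = 0 with P > 0: 0.00945H* = 0.0878, so H* = 9.29.
Substitute into dH/dt = 0: 0.718(1 - 9.29/26.5) = 0.0213P*.
The bracket is 0.649, giving P* = 0.466/0.0213 = 21.9.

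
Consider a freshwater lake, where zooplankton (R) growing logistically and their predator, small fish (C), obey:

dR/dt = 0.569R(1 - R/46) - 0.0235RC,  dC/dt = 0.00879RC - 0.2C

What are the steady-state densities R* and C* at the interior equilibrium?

From dC/dt = 0 with C > 0: 0.00879R* = 0.2, so R* = 22.8.
Substitute into dR/dt = 0: 0.569(1 - 22.8/46) = 0.0235C*.
The bracket is 0.505, giving C* = 0.288/0.0235 = 12.2.

R* ≈ 22.8, C* ≈ 12.2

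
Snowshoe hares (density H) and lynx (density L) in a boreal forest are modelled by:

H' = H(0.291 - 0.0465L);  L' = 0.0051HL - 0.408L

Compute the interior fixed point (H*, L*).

Set dL/dt = 0 with L > 0: 0.0051H - 0.408 = 0, so H* = 0.408/0.0051 = 80.
Set dH/dt = 0 with H > 0: 0.291 - 0.0465L = 0, so L* = 0.291/0.0465 = 6.26.

H* ≈ 80, L* ≈ 6.26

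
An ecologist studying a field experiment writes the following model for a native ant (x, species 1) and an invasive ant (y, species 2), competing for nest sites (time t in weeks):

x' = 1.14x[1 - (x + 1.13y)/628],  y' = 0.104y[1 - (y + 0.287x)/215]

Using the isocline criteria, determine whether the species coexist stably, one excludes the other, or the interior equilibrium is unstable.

stable coexistence

Compare the nullcline intercepts: K1/α12 = 628/1.13 = 556 > K2 = 215; K2/α21 = 215/0.287 = 749 > K1 = 628.
Since both inequalities hold, each species can invade when rare, so the interior equilibrium is stable.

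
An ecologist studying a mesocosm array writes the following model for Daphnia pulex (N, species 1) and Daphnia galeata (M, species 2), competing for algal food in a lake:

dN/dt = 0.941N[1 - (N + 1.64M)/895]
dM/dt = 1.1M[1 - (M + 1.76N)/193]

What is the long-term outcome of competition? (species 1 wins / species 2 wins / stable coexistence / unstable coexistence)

species 1 excludes species 2

Compare the nullcline intercepts: K1/α12 = 895/1.64 = 546 > K2 = 193; K2/α21 = 193/1.76 = 110 < K1 = 895.
Since the inequalities point opposite ways, species 1 can invade but species 2 cannot.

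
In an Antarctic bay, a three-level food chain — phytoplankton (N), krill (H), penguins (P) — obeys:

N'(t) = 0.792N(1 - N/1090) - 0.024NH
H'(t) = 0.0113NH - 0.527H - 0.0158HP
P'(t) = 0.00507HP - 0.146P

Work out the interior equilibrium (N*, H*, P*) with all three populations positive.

From dP/dt = 0: 0.00507H* = 0.146, so H* = 28.8.
From dN/dt = 0: 0.792(1 - N*/1090) = 0.024·28.8, giving N* = 1090·(1 - 0.873) = 139.
From dH/dt = 0: 0.0113·139 - 0.527 = 0.0158P*, so P* = 1.04/0.0158 = 65.9.

N* ≈ 139, H* ≈ 28.8, P* ≈ 65.9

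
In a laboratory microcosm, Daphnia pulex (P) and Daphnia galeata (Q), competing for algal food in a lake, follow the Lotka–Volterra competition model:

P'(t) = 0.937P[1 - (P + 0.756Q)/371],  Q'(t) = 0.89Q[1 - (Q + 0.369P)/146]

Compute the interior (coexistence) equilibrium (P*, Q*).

Setting both brackets to zero gives the nullclines P + 0.756Q = 371 and 0.369P + Q = 146.
Substituting Q = 146 - 0.369P into the first: P(1 - 0.756·0.369) = 371 - 0.756·146.
So P* = 261/0.721 = 361, and then Q* = 146 - 0.369·361 = 12.6.

P* ≈ 361, Q* ≈ 12.6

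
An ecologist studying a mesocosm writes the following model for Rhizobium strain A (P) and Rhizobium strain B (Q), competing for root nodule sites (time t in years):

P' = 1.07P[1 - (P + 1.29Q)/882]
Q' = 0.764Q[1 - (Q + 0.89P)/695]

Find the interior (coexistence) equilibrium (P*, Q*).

P* ≈ 98.2, Q* ≈ 608

Setting both brackets to zero gives the nullclines P + 1.29Q = 882 and 0.89P + Q = 695.
Substituting Q = 695 - 0.89P into the first: P(1 - 1.29·0.89) = 882 - 1.29·695.
So P* = -14.6/-0.148 = 98.2, and then Q* = 695 - 0.89·98.2 = 608.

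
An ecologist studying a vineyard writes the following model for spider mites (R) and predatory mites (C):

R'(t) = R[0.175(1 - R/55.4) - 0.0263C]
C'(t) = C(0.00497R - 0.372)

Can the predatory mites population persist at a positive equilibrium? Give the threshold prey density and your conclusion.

The predator equation gives dC/dt > 0 only when R > 0.372/0.00497 = 74.8.
Without the predator, R → K = 55.4. Since 55.4 < 74.8, the predator cannot invade.

Threshold R = 74.8; K < 74.8, so no, the predator goes extinct.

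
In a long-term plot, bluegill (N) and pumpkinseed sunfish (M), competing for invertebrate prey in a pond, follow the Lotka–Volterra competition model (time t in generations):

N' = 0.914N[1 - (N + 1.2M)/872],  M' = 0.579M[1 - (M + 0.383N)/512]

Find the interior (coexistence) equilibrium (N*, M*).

N* ≈ 477, M* ≈ 329

Setting both brackets to zero gives the nullclines N + 1.2M = 872 and 0.383N + M = 512.
Substituting M = 512 - 0.383N into the first: N(1 - 1.2·0.383) = 872 - 1.2·512.
So N* = 258/0.54 = 477, and then M* = 512 - 0.383·477 = 329.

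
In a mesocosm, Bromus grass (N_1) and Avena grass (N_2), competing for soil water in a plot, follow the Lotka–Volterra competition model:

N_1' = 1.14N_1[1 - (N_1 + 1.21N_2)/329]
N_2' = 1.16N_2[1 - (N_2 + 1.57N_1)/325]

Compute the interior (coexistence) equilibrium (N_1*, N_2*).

N_1* ≈ 71.4, N_2* ≈ 213

Setting both brackets to zero gives the nullclines N_1 + 1.21N_2 = 329 and 1.57N_1 + N_2 = 325.
Substituting N_2 = 325 - 1.57N_1 into the first: N_1(1 - 1.21·1.57) = 329 - 1.21·325.
So N_1* = -64.2/-0.9 = 71.4, and then N_2* = 325 - 1.57·71.4 = 213.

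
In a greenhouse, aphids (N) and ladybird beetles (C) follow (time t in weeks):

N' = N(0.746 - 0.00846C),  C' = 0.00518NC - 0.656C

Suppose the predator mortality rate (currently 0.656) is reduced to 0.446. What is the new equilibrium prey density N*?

N* ≈ 86.1

At the interior fixed point, setting dC/dt = 0 with C > 0 fixes N* = (predator death rate)/(NC coefficient) — independent of the other coefficients.
With the change, N* = 0.446/0.00518 = 86.1; it falls from 127.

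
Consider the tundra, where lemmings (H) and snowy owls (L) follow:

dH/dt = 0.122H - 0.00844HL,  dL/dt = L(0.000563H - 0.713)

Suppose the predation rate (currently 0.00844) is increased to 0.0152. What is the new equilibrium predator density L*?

At the interior fixed point, setting dH/dt = 0 with H > 0 fixes L* = (prey growth rate)/(HL coefficient) — independent of the other coefficients.
With the change, L* = 0.122/0.0152 = 8.03; it falls from 14.5.

L* ≈ 8.03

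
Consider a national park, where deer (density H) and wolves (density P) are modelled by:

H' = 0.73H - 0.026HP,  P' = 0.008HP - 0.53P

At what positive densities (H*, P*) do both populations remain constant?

H* ≈ 66.2, P* ≈ 28.1

Set dP/dt = 0 with P > 0: 0.008H - 0.53 = 0, so H* = 0.53/0.008 = 66.2.
Set dH/dt = 0 with H > 0: 0.73 - 0.026P = 0, so P* = 0.73/0.026 = 28.1.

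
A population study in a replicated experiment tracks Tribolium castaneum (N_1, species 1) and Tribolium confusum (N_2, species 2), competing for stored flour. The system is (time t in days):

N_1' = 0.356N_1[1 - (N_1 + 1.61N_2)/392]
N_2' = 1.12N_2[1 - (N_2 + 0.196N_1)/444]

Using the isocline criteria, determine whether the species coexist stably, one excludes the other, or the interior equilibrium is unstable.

species 2 excludes species 1

Compare the nullcline intercepts: K1/α12 = 392/1.61 = 243 < K2 = 444; K2/α21 = 444/0.196 = 2270 > K1 = 392.
Since the inequalities point opposite ways, species 2 can invade but species 1 cannot.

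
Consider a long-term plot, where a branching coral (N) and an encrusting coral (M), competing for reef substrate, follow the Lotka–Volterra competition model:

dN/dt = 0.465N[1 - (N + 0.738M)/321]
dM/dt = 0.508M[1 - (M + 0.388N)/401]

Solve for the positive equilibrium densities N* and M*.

Setting both brackets to zero gives the nullclines N + 0.738M = 321 and 0.388N + M = 401.
Substituting M = 401 - 0.388N into the first: N(1 - 0.738·0.388) = 321 - 0.738·401.
So N* = 25.1/0.714 = 35.1, and then M* = 401 - 0.388·35.1 = 387.

N* ≈ 35.1, M* ≈ 387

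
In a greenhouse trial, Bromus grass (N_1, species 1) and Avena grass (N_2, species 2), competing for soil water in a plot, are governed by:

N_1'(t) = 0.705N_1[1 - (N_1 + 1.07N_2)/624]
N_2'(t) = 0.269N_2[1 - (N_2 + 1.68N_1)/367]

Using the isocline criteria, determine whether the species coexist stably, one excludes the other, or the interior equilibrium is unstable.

species 1 excludes species 2

Compare the nullcline intercepts: K1/α12 = 624/1.07 = 583 > K2 = 367; K2/α21 = 367/1.68 = 218 < K1 = 624.
Since the inequalities point opposite ways, species 1 can invade but species 2 cannot.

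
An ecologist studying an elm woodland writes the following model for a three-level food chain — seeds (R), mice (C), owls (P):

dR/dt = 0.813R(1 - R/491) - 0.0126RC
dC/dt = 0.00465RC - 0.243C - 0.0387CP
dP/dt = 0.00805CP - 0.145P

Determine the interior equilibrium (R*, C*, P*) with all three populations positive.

From dP/dt = 0: 0.00805C* = 0.145, so C* = 18.
From dR/dt = 0: 0.813(1 - R*/491) = 0.0126·18, giving R* = 491·(1 - 0.279) = 354.
From dC/dt = 0: 0.00465·354 - 0.243 = 0.0387P*, so P* = 1.4/0.0387 = 36.2.

R* ≈ 354, C* ≈ 18, P* ≈ 36.2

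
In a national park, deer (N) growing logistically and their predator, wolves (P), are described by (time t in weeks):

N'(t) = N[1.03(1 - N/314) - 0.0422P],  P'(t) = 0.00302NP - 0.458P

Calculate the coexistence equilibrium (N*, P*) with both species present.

N* ≈ 152, P* ≈ 12.6

From dP/dt = 0 with P > 0: 0.00302N* = 0.458, so N* = 152.
Substitute into dN/dt = 0: 1.03(1 - 152/314) = 0.0422P*.
The bracket is 0.517, giving P* = 0.533/0.0422 = 12.6.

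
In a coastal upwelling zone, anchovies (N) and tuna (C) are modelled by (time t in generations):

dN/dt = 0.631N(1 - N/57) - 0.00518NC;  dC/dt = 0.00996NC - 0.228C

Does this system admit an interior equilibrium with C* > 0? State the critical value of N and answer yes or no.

The predator equation gives dC/dt > 0 only when N > 0.228/0.00996 = 22.9.
Without the predator, N → K = 57. Since 57 > 22.9, the predator can invade and persist.

Threshold N = 22.9; K > 22.9, so yes, the predator persists.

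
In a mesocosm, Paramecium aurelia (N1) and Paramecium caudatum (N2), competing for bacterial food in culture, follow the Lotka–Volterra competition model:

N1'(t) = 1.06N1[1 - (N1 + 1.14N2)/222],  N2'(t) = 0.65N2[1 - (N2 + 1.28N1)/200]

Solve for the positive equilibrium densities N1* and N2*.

N1* ≈ 13.1, N2* ≈ 183

Setting both brackets to zero gives the nullclines N1 + 1.14N2 = 222 and 1.28N1 + N2 = 200.
Substituting N2 = 200 - 1.28N1 into the first: N1(1 - 1.14·1.28) = 222 - 1.14·200.
So N1* = -6/-0.459 = 13.1, and then N2* = 200 - 1.28·13.1 = 183.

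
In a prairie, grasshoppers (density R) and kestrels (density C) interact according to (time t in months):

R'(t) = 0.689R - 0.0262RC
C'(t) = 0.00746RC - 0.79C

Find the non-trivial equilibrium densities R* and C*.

R* ≈ 106, C* ≈ 26.3

Set dC/dt = 0 with C > 0: 0.00746R - 0.79 = 0, so R* = 0.79/0.00746 = 106.
Set dR/dt = 0 with R > 0: 0.689 - 0.0262C = 0, so C* = 0.689/0.0262 = 26.3.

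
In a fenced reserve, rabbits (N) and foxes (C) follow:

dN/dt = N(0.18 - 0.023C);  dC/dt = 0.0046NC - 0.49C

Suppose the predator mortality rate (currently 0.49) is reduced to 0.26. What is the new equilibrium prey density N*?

N* ≈ 56.5

At the interior fixed point, setting dC/dt = 0 with C > 0 fixes N* = (predator death rate)/(NC coefficient) — independent of the other coefficients.
With the change, N* = 0.26/0.0046 = 56.5; it falls from 107.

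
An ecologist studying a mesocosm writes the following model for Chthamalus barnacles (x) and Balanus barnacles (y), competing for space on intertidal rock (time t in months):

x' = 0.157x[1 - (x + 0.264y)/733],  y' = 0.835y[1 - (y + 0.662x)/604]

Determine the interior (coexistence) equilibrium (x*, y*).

x* ≈ 695, y* ≈ 144

Setting both brackets to zero gives the nullclines x + 0.264y = 733 and 0.662x + y = 604.
Substituting y = 604 - 0.662x into the first: x(1 - 0.264·0.662) = 733 - 0.264·604.
So x* = 574/0.825 = 695, and then y* = 604 - 0.662·695 = 144.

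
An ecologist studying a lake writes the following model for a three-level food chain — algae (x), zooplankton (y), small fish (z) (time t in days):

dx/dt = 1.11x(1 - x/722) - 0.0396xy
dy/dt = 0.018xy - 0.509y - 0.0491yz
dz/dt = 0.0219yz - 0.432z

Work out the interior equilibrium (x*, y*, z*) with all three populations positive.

x* ≈ 214, y* ≈ 19.7, z* ≈ 68

From dz/dt = 0: 0.0219y* = 0.432, so y* = 19.7.
From dx/dt = 0: 1.11(1 - x*/722) = 0.0396·19.7, giving x* = 722·(1 - 0.704) = 214.
From dy/dt = 0: 0.018·214 - 0.509 = 0.0491z*, so z* = 3.34/0.0491 = 68.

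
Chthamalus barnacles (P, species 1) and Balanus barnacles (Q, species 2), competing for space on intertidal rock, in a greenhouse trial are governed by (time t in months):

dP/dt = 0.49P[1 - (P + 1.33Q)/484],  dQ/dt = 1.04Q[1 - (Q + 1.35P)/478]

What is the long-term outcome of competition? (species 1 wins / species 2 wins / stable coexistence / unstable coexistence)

unstable coexistence (outcome depends on initial conditions)

Compare the nullcline intercepts: K1/α12 = 484/1.33 = 364 < K2 = 478; K2/α21 = 478/1.35 = 354 < K1 = 484.
Since both are reversed, neither can invade when rare; the interior point is a saddle.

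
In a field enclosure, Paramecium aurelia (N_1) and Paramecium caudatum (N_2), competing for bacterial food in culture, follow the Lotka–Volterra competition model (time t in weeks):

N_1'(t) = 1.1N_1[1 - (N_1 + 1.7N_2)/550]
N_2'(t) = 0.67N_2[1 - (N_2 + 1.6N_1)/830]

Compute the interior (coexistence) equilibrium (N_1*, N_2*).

N_1* ≈ 501, N_2* ≈ 29.1

Setting both brackets to zero gives the nullclines N_1 + 1.7N_2 = 550 and 1.6N_1 + N_2 = 830.
Substituting N_2 = 830 - 1.6N_1 into the first: N_1(1 - 1.7·1.6) = 550 - 1.7·830.
So N_1* = -861/-1.72 = 501, and then N_2* = 830 - 1.6·501 = 29.1.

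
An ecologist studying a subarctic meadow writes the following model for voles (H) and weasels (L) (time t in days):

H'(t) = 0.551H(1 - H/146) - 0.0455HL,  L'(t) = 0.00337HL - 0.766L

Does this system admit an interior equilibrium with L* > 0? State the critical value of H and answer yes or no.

The predator equation gives dL/dt > 0 only when H > 0.766/0.00337 = 227.
Without the predator, H → K = 146. Since 146 < 227, the predator cannot invade.

Threshold H = 227; K < 227, so no, the predator goes extinct.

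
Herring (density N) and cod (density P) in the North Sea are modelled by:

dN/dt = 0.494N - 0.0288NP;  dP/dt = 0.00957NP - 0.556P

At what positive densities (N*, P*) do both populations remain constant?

N* ≈ 58.1, P* ≈ 17.2

Set dP/dt = 0 with P > 0: 0.00957N - 0.556 = 0, so N* = 0.556/0.00957 = 58.1.
Set dN/dt = 0 with N > 0: 0.494 - 0.0288P = 0, so P* = 0.494/0.0288 = 17.2.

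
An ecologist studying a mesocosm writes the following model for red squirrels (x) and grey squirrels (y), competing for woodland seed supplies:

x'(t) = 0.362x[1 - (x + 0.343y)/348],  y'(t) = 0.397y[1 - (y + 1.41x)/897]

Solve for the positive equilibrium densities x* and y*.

x* ≈ 78.1, y* ≈ 787

Setting both brackets to zero gives the nullclines x + 0.343y = 348 and 1.41x + y = 897.
Substituting y = 897 - 1.41x into the first: x(1 - 0.343·1.41) = 348 - 0.343·897.
So x* = 40.3/0.516 = 78.1, and then y* = 897 - 1.41·78.1 = 787.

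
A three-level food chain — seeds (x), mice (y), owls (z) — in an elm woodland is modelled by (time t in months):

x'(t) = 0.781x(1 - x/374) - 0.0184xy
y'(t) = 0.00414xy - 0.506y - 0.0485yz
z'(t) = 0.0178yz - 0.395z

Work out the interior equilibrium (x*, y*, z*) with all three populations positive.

x* ≈ 178, y* ≈ 22.2, z* ≈ 4.8

From dz/dt = 0: 0.0178y* = 0.395, so y* = 22.2.
From dx/dt = 0: 0.781(1 - x*/374) = 0.0184·22.2, giving x* = 374·(1 - 0.523) = 178.
From dy/dt = 0: 0.00414·178 - 0.506 = 0.0485z*, so z* = 0.233/0.0485 = 4.8.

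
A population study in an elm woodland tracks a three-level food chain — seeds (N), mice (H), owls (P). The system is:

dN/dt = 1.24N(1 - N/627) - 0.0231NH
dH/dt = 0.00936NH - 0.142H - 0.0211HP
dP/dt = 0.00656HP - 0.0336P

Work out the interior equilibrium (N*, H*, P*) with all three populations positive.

From dP/dt = 0: 0.00656H* = 0.0336, so H* = 5.12.
From dN/dt = 0: 1.24(1 - N*/627) = 0.0231·5.12, giving N* = 627·(1 - 0.0954) = 567.
From dH/dt = 0: 0.00936·567 - 0.142 = 0.0211P*, so P* = 5.17/0.0211 = 245.

N* ≈ 567, H* ≈ 5.12, P* ≈ 245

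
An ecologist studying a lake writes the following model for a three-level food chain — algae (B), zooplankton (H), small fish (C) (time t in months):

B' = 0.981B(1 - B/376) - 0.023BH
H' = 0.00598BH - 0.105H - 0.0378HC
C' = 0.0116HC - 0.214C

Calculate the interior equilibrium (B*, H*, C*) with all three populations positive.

From dC/dt = 0: 0.0116H* = 0.214, so H* = 18.4.
From dB/dt = 0: 0.981(1 - B*/376) = 0.023·18.4, giving B* = 376·(1 - 0.433) = 213.
From dH/dt = 0: 0.00598·213 - 0.105 = 0.0378C*, so C* = 1.17/0.0378 = 31.

B* ≈ 213, H* ≈ 18.4, C* ≈ 31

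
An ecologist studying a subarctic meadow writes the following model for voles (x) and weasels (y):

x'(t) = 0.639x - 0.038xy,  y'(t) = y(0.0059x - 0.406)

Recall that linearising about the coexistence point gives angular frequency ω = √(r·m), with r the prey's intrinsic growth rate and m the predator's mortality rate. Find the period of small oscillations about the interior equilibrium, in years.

T ≈ 12.3 years

Here r = 0.639 and m = 0.406, so r·m = 0.259.
ω = √0.259 = 0.509 per year, hence T = 2π/ω ≈ 12.3 years.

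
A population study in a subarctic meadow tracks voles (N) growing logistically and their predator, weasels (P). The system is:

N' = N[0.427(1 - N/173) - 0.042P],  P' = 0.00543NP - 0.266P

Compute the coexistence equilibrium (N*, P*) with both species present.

From dP/dt = 0 with P > 0: 0.00543N* = 0.266, so N* = 49.
Substitute into dN/dt = 0: 0.427(1 - 49/173) = 0.042P*.
The bracket is 0.717, giving P* = 0.306/0.042 = 7.29.

N* ≈ 49, P* ≈ 7.29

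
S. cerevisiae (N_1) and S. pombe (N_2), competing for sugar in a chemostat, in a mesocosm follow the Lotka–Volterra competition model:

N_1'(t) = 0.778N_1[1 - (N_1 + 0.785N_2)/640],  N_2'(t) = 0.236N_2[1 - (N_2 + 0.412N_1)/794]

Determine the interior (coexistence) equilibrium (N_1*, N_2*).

Setting both brackets to zero gives the nullclines N_1 + 0.785N_2 = 640 and 0.412N_1 + N_2 = 794.
Substituting N_2 = 794 - 0.412N_1 into the first: N_1(1 - 0.785·0.412) = 640 - 0.785·794.
So N_1* = 16.7/0.677 = 24.7, and then N_2* = 794 - 0.412·24.7 = 784.

N_1* ≈ 24.7, N_2* ≈ 784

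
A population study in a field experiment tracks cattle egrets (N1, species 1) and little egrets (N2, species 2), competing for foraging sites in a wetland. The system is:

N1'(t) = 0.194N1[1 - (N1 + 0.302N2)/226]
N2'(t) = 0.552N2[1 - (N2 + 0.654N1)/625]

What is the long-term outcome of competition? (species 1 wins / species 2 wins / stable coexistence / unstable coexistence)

Compare the nullcline intercepts: K1/α12 = 226/0.302 = 748 > K2 = 625; K2/α21 = 625/0.654 = 956 > K1 = 226.
Since both inequalities hold, each species can invade when rare, so the interior equilibrium is stable.

stable coexistence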